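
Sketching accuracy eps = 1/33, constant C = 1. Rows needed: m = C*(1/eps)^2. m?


1/eps = 33.
(1/eps)^2 = 1089.
m = 1*1089 = 1089.

1089


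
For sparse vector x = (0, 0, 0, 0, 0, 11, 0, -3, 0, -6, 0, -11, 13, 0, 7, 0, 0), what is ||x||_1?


Non-zero entries: [(5, 11), (7, -3), (9, -6), (11, -11), (12, 13), (14, 7)]
Absolute values: [11, 3, 6, 11, 13, 7]
||x||_1 = sum = 51.

51


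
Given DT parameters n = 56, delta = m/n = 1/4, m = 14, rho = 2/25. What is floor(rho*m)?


m = 1/4*56 = 14.
rho = 2/25.
rho*m = 2/25*14 = 1.12.
k = floor(1.12) = 1.

1


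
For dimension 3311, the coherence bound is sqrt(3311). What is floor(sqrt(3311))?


57^2 = 3249 <= 3311 < 3364 = 58^2, so 57 <= sqrt(3311) < 58.
floor(sqrt(3311)) = 57.

57


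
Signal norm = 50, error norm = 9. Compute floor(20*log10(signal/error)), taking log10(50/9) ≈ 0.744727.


||x||/||e|| = 50/9.
log10(50/9) ≈ 0.744727.
20*log10(||x||/||e||) ≈ 20*0.744727 = 14.89454.
floor(14.89454) = 14.

14


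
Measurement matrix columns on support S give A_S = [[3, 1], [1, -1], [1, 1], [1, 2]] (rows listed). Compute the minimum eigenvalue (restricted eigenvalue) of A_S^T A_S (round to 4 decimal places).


A_S^T A_S = [[12, 5], [5, 7]].
trace = 19.
det = 59.
disc = trace^2 - 4*det = 361 - 4*59 = 125.
sqrt(125) ≈ 11.180340.
lam_min = (19 - sqrt(125))/2 ≈ (19 - 11.180340)/2 = 3.90983 ≈ 3.9098.

3.9098


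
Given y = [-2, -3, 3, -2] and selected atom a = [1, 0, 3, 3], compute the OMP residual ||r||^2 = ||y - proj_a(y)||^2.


a^T a = 19.
a^T y = 1.
coeff = 1/19 = 1/19.
||r||^2 = 493/19.

493/19


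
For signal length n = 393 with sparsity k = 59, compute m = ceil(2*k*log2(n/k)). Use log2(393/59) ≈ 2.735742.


log2(n/k) = log2(393/59) ≈ 2.735742.
2*k*log2(n/k) ≈ 2*59*2.735742 = 322.817556.
m = ceil(322.817556) = 323.

323


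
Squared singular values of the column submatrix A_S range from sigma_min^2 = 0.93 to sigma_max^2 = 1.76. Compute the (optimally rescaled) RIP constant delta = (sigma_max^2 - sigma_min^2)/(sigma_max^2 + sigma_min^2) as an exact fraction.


lambda_max - lambda_min = 1.76 - 0.93 = 0.83.
lambda_max + lambda_min = 1.76 + 0.93 = 2.69.
delta = 0.83/2.69 = 83/269.

83/269


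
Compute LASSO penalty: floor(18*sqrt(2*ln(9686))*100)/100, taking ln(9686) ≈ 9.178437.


ln(9686) ≈ 9.178437.
2*ln(n) ≈ 18.356874.
sqrt(2*ln(n)) ≈ sqrt(18.356874) ≈ 4.284492.
lambda ≈ 18*4.284492 = 77.120856.
floor(lambda*100)/100 = 77.12.

77.12


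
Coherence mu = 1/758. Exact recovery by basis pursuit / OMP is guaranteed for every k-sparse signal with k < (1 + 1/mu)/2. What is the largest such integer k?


1/mu = 758.
1 + 1/mu = 759.
(1 + 1/mu)/2 = 379.5 is not an integer, so k_max = floor(379.5) = 379.

379


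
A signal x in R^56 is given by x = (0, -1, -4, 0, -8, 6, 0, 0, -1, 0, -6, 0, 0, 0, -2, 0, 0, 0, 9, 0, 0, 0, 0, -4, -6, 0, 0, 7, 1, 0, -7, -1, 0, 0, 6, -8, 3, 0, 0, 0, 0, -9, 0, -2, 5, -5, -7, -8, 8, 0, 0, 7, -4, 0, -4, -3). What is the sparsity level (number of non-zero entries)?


Non-zero positions: [1, 2, 4, 5, 8, 10, 14, 18, 23, 24, 27, 28, 30, 31, 34, 35, 36, 41, 43, 44, 45, 46, 47, 48, 51, 52, 54, 55].
Sparsity = 28.

28


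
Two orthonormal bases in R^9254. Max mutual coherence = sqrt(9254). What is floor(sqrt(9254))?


96^2 = 9216 <= 9254 < 9409 = 97^2, so 96 <= sqrt(9254) < 97.
floor(sqrt(9254)) = 96.

96


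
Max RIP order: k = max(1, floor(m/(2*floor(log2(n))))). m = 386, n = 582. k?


floor(log2(582)) = 9.
2*9 = 18.
m/(2*floor(log2(n))) = 386/18 ≈ 21.4444.
floor = 21.
k = max(1, 21) = 21.

21


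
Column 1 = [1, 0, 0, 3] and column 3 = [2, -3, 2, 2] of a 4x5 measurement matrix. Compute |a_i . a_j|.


Inner product: 1*2 + 0*-3 + 0*2 + 3*2
Products: [2, 0, 0, 6]
Sum = 8.
|dot| = 8.

8


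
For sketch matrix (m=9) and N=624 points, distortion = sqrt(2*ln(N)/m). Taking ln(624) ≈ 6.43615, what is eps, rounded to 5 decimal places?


ln(624) ≈ 6.43615.
2*ln(N)/m ≈ 2*6.43615/9 ≈ 1.43025556.
eps = sqrt(1.43025556) ≈ 1.1959329 ≈ 1.19593.

1.19593


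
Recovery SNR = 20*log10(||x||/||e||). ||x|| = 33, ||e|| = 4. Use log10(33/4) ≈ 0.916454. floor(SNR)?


||x||/||e|| = 33/4.
log10(33/4) ≈ 0.916454.
20*log10(||x||/||e||) ≈ 20*0.916454 = 18.32908.
floor(18.32908) = 18.

18


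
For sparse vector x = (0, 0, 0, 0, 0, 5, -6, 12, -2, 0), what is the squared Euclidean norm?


Non-zero entries: [(5, 5), (6, -6), (7, 12), (8, -2)]
Squares: [25, 36, 144, 4]
||x||_2^2 = sum = 209.

209


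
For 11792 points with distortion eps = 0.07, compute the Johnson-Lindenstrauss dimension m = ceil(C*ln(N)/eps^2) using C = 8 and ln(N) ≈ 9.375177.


ln(11792) ≈ 9.375177.
eps^2 = 0.07^2 = 0.0049.
C*ln(N)/eps^2 ≈ 8*9.375177/0.0049 ≈ 15306.4114.
m = ceil(15306.4114) = 15307.

15307


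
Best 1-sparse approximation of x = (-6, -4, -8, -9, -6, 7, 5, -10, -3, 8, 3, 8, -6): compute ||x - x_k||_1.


Sorted |x_i| descending: [10, 9, 8, 8, 8, 7, 6, 6, 6, 5, 4, 3, 3]
Keep top 1: [10]
Tail entries: [9, 8, 8, 8, 7, 6, 6, 6, 5, 4, 3, 3]
L1 error = sum of tail = 73.

73


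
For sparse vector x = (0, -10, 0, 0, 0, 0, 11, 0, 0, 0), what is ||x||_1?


Non-zero entries: [(1, -10), (6, 11)]
Absolute values: [10, 11]
||x||_1 = sum = 21.

21


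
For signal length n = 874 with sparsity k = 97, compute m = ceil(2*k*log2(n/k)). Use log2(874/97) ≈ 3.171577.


log2(n/k) = log2(874/97) ≈ 3.171577.
2*k*log2(n/k) ≈ 2*97*3.171577 = 615.285938.
m = ceil(615.285938) = 616.

616


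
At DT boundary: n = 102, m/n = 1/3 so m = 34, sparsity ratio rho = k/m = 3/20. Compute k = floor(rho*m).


m = 1/3*102 = 34.
rho = 3/20.
rho*m = 3/20*34 = 5.1.
k = floor(5.1) = 5.

5


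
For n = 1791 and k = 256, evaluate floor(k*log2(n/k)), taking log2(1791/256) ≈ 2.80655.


log2(n/k) = log2(1791/256) ≈ 2.80655.
k*log2(n/k) ≈ 256*2.80655 = 718.4768.
floor(718.4768) = 718.

718


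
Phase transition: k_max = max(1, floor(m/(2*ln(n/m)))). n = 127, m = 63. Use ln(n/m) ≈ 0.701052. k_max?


n/m = 127/63.
ln(n/m) ≈ 0.701052.
2*ln(n/m) ≈ 1.402104.
m/(2*ln(n/m)) ≈ 63/1.402104 ≈ 44.9325.
floor = 44.
k_max = max(1, 44) = 44.

44


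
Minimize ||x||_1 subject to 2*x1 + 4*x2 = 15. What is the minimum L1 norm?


Axis intercepts:
  x1 = 15/2, x2 = 0: L1 = 15/2
  x1 = 0, x2 = 15/4: L1 = 15/4
x* = (0, 15/4)
||x*||_1 = 15/4.

15/4


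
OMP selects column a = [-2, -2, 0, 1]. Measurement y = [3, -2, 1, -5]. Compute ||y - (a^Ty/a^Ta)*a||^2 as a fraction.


a^T a = 9.
a^T y = -7.
coeff = -7/9 = -7/9.
||r||^2 = 302/9.

302/9


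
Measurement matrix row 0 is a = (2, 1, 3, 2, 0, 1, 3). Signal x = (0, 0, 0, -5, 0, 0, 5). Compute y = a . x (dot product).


Non-zero terms: ['2*-5', '3*5']
Products: [-10, 15]
y = sum = 5.

5


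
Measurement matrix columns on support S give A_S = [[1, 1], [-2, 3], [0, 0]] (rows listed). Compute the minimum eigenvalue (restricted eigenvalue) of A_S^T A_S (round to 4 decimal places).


A_S^T A_S = [[5, -5], [-5, 10]].
trace = 15.
det = 25.
disc = trace^2 - 4*det = 225 - 4*25 = 125.
sqrt(125) ≈ 11.180340.
lam_min = (15 - sqrt(125))/2 ≈ (15 - 11.180340)/2 = 1.90983 ≈ 1.9098.

1.9098


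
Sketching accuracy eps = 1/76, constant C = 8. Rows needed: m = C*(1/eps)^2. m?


1/eps = 76.
(1/eps)^2 = 5776.
m = 8*5776 = 46208.

46208


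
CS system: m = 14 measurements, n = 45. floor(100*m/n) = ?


100*m/n = 100*14/45 ≈ 31.1111.
floor = 31.

31


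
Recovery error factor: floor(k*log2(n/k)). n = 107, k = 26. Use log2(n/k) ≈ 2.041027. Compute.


log2(n/k) = log2(107/26) ≈ 2.041027.
k*log2(n/k) ≈ 26*2.041027 = 53.066702.
floor(53.066702) = 53.

53


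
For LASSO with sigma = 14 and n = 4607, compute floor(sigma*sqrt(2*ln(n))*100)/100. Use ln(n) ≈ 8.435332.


ln(4607) ≈ 8.435332.
2*ln(n) ≈ 16.870664.
sqrt(2*ln(n)) ≈ sqrt(16.870664) ≈ 4.107391.
lambda ≈ 14*4.107391 = 57.503474.
floor(lambda*100)/100 = 57.50.

57.50


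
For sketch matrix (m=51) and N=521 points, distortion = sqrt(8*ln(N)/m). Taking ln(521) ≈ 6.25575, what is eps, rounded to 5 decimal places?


ln(521) ≈ 6.25575.
8*ln(N)/m ≈ 8*6.25575/51 ≈ 0.98129412.
eps = sqrt(0.98129412) ≈ 0.9906029 ≈ 0.99060.

0.99060


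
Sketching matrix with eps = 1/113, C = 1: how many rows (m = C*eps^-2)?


1/eps = 113.
(1/eps)^2 = 12769.
m = 1*12769 = 12769.

12769


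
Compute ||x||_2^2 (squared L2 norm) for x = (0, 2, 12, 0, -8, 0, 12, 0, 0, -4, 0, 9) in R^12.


Non-zero entries: [(1, 2), (2, 12), (4, -8), (6, 12), (9, -4), (11, 9)]
Squares: [4, 144, 64, 144, 16, 81]
||x||_2^2 = sum = 453.

453


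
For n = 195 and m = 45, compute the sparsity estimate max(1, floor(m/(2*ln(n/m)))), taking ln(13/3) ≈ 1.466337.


n/m = 195/45 = 13/3.
ln(n/m) ≈ 1.466337.
2*ln(n/m) ≈ 2.932674.
m/(2*ln(n/m)) ≈ 45/2.932674 ≈ 15.3444.
floor = 15.
k_max = max(1, 15) = 15.

15


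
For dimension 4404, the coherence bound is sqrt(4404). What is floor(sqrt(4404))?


66^2 = 4356 <= 4404 < 4489 = 67^2, so 66 <= sqrt(4404) < 67.
floor(sqrt(4404)) = 66.

66


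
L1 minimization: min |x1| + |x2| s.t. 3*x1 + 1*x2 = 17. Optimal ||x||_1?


Axis intercepts:
  x1 = 17/3, x2 = 0: L1 = 17/3
  x1 = 0, x2 = 17: L1 = 17
x* = (17/3, 0)
||x*||_1 = 17/3.

17/3


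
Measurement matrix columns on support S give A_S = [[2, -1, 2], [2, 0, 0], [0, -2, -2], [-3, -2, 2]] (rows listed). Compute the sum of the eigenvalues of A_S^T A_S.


Sum of eigenvalues of A_S^T A_S = trace(A_S^T A_S) = sum of squared column norms of A_S.
A_S^T A_S diagonal: [17, 9, 12].
trace = 17 + 9 + 12 = 38.

38


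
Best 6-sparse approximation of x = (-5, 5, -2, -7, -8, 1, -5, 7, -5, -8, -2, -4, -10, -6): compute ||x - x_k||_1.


Sorted |x_i| descending: [10, 8, 8, 7, 7, 6, 5, 5, 5, 5, 4, 2, 2, 1]
Keep top 6: [10, 8, 8, 7, 7, 6]
Tail entries: [5, 5, 5, 5, 4, 2, 2, 1]
L1 error = sum of tail = 29.

29


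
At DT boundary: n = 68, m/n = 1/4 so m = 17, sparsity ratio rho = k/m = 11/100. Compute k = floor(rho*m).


m = 1/4*68 = 17.
rho = 11/100.
rho*m = 11/100*17 = 1.87.
k = floor(1.87) = 1.

1


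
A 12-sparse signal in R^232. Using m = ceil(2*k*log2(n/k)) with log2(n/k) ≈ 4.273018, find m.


log2(n/k) = log2(232/12) ≈ 4.273018.
2*k*log2(n/k) ≈ 2*12*4.273018 = 102.552432.
m = ceil(102.552432) = 103.

103


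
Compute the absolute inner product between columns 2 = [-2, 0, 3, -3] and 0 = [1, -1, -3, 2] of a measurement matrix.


Inner product: -2*1 + 0*-1 + 3*-3 + -3*2
Products: [-2, 0, -9, -6]
Sum = -17.
|dot| = 17.

17


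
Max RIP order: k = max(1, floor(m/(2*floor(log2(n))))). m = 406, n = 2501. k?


floor(log2(2501)) = 11.
2*11 = 22.
m/(2*floor(log2(n))) = 406/22 ≈ 18.4545.
floor = 18.
k = max(1, 18) = 18.

18


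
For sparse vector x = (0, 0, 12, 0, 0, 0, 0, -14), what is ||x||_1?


Non-zero entries: [(2, 12), (7, -14)]
Absolute values: [12, 14]
||x||_1 = sum = 26.

26


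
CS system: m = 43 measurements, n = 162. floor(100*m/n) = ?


100*m/n = 100*43/162 ≈ 26.5432.
floor = 26.

26


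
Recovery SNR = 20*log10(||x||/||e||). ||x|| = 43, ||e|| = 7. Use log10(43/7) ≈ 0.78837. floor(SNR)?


||x||/||e|| = 43/7.
log10(43/7) ≈ 0.78837.
20*log10(||x||/||e||) ≈ 20*0.78837 = 15.7674.
floor(15.7674) = 15.

15


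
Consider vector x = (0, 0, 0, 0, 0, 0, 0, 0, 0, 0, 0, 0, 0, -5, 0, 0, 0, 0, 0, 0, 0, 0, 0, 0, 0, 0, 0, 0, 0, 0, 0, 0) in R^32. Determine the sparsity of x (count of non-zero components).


Non-zero positions: [13].
Sparsity = 1.

1


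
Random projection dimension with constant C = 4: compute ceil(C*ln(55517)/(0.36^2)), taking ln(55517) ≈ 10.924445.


ln(55517) ≈ 10.924445.
eps^2 = 0.36^2 = 0.1296.
C*ln(N)/eps^2 ≈ 4*10.924445/0.1296 ≈ 337.1742.
m = ceil(337.1742) = 338.

338


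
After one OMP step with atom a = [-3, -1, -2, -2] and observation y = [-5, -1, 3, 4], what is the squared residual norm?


a^T a = 18.
a^T y = 2.
coeff = 2/18 = 1/9.
||r||^2 = 457/9.

457/9


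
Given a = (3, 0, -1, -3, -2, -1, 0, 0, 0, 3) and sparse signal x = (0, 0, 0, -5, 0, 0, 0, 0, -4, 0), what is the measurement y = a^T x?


Non-zero terms: ['-3*-5', '0*-4']
Products: [15, 0]
y = sum = 15.

15


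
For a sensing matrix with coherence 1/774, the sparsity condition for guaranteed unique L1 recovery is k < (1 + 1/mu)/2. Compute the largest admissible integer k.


1/mu = 774.
1 + 1/mu = 775.
(1 + 1/mu)/2 = 387.5 is not an integer, so k_max = floor(387.5) = 387.

387


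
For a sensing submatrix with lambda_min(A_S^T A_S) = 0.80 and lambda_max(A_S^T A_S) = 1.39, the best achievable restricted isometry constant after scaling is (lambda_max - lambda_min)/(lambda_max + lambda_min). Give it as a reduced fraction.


lambda_max - lambda_min = 1.39 - 0.80 = 0.59.
lambda_max + lambda_min = 1.39 + 0.80 = 2.19.
delta = 0.59/2.19 = 59/219.

59/219


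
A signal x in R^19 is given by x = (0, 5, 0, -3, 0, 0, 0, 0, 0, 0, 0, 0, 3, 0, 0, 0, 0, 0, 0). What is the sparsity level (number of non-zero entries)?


Non-zero positions: [1, 3, 12].
Sparsity = 3.

3


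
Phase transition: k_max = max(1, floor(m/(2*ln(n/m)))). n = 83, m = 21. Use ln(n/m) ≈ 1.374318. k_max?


n/m = 83/21.
ln(n/m) ≈ 1.374318.
2*ln(n/m) ≈ 2.748636.
m/(2*ln(n/m)) ≈ 21/2.748636 ≈ 7.6402.
floor = 7.
k_max = max(1, 7) = 7.

7


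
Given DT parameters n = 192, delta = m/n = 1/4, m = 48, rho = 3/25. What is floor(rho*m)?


m = 1/4*192 = 48.
rho = 3/25.
rho*m = 3/25*48 = 5.76.
k = floor(5.76) = 5.

5


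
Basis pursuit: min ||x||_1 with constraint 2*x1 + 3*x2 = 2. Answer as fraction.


Axis intercepts:
  x1 = 1, x2 = 0: L1 = 1
  x1 = 0, x2 = 2/3: L1 = 2/3
x* = (0, 2/3)
||x*||_1 = 2/3.

2/3


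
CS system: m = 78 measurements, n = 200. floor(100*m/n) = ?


100*m/n = 100*78/200 ≈ 39.0.
floor = 39.

39


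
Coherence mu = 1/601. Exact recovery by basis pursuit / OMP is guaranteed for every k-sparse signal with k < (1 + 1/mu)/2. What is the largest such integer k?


1/mu = 601.
1 + 1/mu = 602.
(1 + 1/mu)/2 = 301 is an integer and the inequality is strict, so k_max = 301 - 1 = 300.

300


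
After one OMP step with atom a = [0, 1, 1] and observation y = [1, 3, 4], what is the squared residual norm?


a^T a = 2.
a^T y = 7.
coeff = 7/2 = 7/2.
||r||^2 = 3/2.

3/2


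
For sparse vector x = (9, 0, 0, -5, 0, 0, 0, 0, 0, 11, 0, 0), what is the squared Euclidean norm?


Non-zero entries: [(0, 9), (3, -5), (9, 11)]
Squares: [81, 25, 121]
||x||_2^2 = sum = 227.

227


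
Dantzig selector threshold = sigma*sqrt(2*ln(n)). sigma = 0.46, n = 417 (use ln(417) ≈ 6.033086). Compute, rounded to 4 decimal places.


ln(417) ≈ 6.033086.
2*ln(n) ≈ 12.066172.
sqrt(2*ln(n)) ≈ sqrt(12.066172) ≈ 3.47364.
threshold ≈ 0.46*3.47364 = 1.5978744 ≈ 1.5979.

1.5979


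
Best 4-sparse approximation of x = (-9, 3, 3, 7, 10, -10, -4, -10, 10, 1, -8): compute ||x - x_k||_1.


Sorted |x_i| descending: [10, 10, 10, 10, 9, 8, 7, 4, 3, 3, 1]
Keep top 4: [10, 10, 10, 10]
Tail entries: [9, 8, 7, 4, 3, 3, 1]
L1 error = sum of tail = 35.

35


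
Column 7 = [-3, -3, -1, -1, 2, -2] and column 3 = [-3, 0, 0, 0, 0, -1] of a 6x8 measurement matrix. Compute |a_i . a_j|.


Inner product: -3*-3 + -3*0 + -1*0 + -1*0 + 2*0 + -2*-1
Products: [9, 0, 0, 0, 0, 2]
Sum = 11.
|dot| = 11.

11


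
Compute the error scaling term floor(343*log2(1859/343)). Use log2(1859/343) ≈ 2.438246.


log2(n/k) = log2(1859/343) ≈ 2.438246.
k*log2(n/k) ≈ 343*2.438246 = 836.318378.
floor(836.318378) = 836.

836


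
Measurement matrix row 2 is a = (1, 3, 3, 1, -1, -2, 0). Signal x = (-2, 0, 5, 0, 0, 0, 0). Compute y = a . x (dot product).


Non-zero terms: ['1*-2', '3*5']
Products: [-2, 15]
y = sum = 13.

13


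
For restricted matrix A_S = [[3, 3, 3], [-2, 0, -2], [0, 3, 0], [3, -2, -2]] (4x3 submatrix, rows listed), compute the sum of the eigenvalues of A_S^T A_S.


Sum of eigenvalues of A_S^T A_S = trace(A_S^T A_S) = sum of squared column norms of A_S.
A_S^T A_S diagonal: [22, 22, 17].
trace = 22 + 22 + 17 = 61.

61


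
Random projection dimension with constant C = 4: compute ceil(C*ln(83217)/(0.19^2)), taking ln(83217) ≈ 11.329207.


ln(83217) ≈ 11.329207.
eps^2 = 0.19^2 = 0.0361.
C*ln(N)/eps^2 ≈ 4*11.329207/0.0361 ≈ 1255.3138.
m = ceil(1255.3138) = 1256.

1256


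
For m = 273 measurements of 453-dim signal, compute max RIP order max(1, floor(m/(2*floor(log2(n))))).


floor(log2(453)) = 8.
2*8 = 16.
m/(2*floor(log2(n))) = 273/16 ≈ 17.0625.
floor = 17.
k = max(1, 17) = 17.

17


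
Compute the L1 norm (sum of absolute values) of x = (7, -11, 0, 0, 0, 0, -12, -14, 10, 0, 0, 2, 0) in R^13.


Non-zero entries: [(0, 7), (1, -11), (6, -12), (7, -14), (8, 10), (11, 2)]
Absolute values: [7, 11, 12, 14, 10, 2]
||x||_1 = sum = 56.

56


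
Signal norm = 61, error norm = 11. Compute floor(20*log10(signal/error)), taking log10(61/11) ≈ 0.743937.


||x||/||e|| = 61/11.
log10(61/11) ≈ 0.743937.
20*log10(||x||/||e||) ≈ 20*0.743937 = 14.87874.
floor(14.87874) = 14.

14


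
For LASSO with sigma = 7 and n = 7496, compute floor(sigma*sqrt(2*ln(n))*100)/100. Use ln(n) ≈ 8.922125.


ln(7496) ≈ 8.922125.
2*ln(n) ≈ 17.84425.
sqrt(2*ln(n)) ≈ sqrt(17.84425) ≈ 4.224245.
lambda ≈ 7*4.224245 = 29.569715.
floor(lambda*100)/100 = 29.56.

29.56


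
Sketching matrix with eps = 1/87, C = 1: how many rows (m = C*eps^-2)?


1/eps = 87.
(1/eps)^2 = 7569.
m = 1*7569 = 7569.

7569


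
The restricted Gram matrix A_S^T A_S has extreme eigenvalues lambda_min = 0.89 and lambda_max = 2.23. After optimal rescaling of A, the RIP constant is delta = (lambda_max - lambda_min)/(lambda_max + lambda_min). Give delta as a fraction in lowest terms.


lambda_max - lambda_min = 2.23 - 0.89 = 1.34.
lambda_max + lambda_min = 2.23 + 0.89 = 3.12.
delta = 1.34/3.12 = 134/312 = 67/156.

67/156


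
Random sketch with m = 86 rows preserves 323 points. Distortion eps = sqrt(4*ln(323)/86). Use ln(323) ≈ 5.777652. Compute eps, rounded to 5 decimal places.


ln(323) ≈ 5.777652.
4*ln(N)/m ≈ 4*5.777652/86 ≈ 0.268728.
eps = sqrt(0.268728) ≈ 0.5183898 ≈ 0.51839.

0.51839


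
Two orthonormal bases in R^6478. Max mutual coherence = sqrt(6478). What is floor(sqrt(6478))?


80^2 = 6400 <= 6478 < 6561 = 81^2, so 80 <= sqrt(6478) < 81.
floor(sqrt(6478)) = 80.

80


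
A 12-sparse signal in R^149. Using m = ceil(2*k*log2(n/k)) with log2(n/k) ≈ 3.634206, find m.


log2(n/k) = log2(149/12) ≈ 3.634206.
2*k*log2(n/k) ≈ 2*12*3.634206 = 87.220944.
m = ceil(87.220944) = 88.

88


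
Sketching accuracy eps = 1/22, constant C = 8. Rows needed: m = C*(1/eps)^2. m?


1/eps = 22.
(1/eps)^2 = 484.
m = 8*484 = 3872.

3872


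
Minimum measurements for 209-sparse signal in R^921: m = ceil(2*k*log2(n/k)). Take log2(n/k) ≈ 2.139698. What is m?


log2(n/k) = log2(921/209) ≈ 2.139698.
2*k*log2(n/k) ≈ 2*209*2.139698 = 894.393764.
m = ceil(894.393764) = 895.

895


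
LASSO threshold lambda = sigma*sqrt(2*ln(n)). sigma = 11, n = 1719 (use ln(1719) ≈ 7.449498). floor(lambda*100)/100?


ln(1719) ≈ 7.449498.
2*ln(n) ≈ 14.898996.
sqrt(2*ln(n)) ≈ sqrt(14.898996) ≈ 3.859922.
lambda ≈ 11*3.859922 = 42.459142.
floor(lambda*100)/100 = 42.45.

42.45


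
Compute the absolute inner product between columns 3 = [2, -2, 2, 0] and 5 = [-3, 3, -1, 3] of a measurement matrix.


Inner product: 2*-3 + -2*3 + 2*-1 + 0*3
Products: [-6, -6, -2, 0]
Sum = -14.
|dot| = 14.

14


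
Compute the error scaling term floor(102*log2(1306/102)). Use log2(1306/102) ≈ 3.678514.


log2(n/k) = log2(1306/102) ≈ 3.678514.
k*log2(n/k) ≈ 102*3.678514 = 375.208428.
floor(375.208428) = 375.

375


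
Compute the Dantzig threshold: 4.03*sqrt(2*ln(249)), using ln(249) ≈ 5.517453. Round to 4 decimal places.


ln(249) ≈ 5.517453.
2*ln(n) ≈ 11.034906.
sqrt(2*ln(n)) ≈ sqrt(11.034906) ≈ 3.321883.
threshold ≈ 4.03*3.321883 = 13.38718849 ≈ 13.3872.

13.3872


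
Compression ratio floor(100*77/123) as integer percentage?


100*m/n = 100*77/123 ≈ 62.6016.
floor = 62.

62


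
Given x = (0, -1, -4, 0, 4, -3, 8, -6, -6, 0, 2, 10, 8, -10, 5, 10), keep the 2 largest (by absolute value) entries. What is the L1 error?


Sorted |x_i| descending: [10, 10, 10, 8, 8, 6, 6, 5, 4, 4, 3, 2, 1, 0, 0, 0]
Keep top 2: [10, 10]
Tail entries: [10, 8, 8, 6, 6, 5, 4, 4, 3, 2, 1, 0, 0, 0]
L1 error = sum of tail = 57.

57


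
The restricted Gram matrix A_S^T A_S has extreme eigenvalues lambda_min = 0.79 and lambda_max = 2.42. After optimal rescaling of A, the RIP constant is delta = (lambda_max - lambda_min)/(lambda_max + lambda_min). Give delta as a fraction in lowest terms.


lambda_max - lambda_min = 2.42 - 0.79 = 1.63.
lambda_max + lambda_min = 2.42 + 0.79 = 3.21.
delta = 1.63/3.21 = 163/321.

163/321


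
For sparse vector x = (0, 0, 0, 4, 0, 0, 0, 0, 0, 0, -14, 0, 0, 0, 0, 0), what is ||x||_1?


Non-zero entries: [(3, 4), (10, -14)]
Absolute values: [4, 14]
||x||_1 = sum = 18.

18


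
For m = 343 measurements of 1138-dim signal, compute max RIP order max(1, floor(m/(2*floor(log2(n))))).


floor(log2(1138)) = 10.
2*10 = 20.
m/(2*floor(log2(n))) = 343/20 ≈ 17.15.
floor = 17.
k = max(1, 17) = 17.

17


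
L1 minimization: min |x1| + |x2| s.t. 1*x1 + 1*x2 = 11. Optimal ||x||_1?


Axis intercepts:
  x1 = 11, x2 = 0: L1 = 11
  x1 = 0, x2 = 11: L1 = 11
x* = (11, 0)
||x*||_1 = 11.

11


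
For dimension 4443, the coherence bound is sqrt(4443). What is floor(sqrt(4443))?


66^2 = 4356 <= 4443 < 4489 = 67^2, so 66 <= sqrt(4443) < 67.
floor(sqrt(4443)) = 66.

66


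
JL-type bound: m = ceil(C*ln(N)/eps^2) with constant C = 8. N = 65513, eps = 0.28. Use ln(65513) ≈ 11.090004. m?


ln(65513) ≈ 11.090004.
eps^2 = 0.28^2 = 0.0784.
C*ln(N)/eps^2 ≈ 8*11.090004/0.0784 ≈ 1131.6331.
m = ceil(1131.6331) = 1132.

1132


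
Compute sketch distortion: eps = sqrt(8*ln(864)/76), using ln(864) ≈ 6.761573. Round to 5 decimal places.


ln(864) ≈ 6.761573.
8*ln(N)/m ≈ 8*6.761573/76 ≈ 0.71174453.
eps = sqrt(0.71174453) ≈ 0.8436495 ≈ 0.84365.

0.84365


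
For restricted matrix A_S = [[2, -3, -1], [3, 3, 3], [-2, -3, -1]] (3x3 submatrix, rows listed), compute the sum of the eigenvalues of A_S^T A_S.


Sum of eigenvalues of A_S^T A_S = trace(A_S^T A_S) = sum of squared column norms of A_S.
A_S^T A_S diagonal: [17, 27, 11].
trace = 17 + 27 + 11 = 55.

55


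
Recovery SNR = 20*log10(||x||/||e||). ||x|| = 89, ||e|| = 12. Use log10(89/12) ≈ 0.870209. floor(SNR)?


||x||/||e|| = 89/12.
log10(89/12) ≈ 0.870209.
20*log10(||x||/||e||) ≈ 20*0.870209 = 17.40418.
floor(17.40418) = 17.

17


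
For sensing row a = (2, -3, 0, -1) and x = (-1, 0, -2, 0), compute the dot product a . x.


Non-zero terms: ['2*-1', '0*-2']
Products: [-2, 0]
y = sum = -2.

-2


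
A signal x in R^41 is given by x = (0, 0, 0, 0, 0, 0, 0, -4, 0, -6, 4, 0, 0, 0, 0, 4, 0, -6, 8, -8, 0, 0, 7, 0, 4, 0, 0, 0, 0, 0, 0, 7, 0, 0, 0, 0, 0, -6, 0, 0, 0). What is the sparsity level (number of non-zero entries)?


Non-zero positions: [7, 9, 10, 15, 17, 18, 19, 22, 24, 31, 37].
Sparsity = 11.

11


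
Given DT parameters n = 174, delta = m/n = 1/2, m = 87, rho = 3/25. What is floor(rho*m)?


m = 1/2*174 = 87.
rho = 3/25.
rho*m = 3/25*87 = 10.44.
k = floor(10.44) = 10.

10


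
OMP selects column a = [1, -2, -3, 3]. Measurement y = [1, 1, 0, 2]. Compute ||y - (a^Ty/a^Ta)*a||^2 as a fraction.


a^T a = 23.
a^T y = 5.
coeff = 5/23 = 5/23.
||r||^2 = 113/23.

113/23


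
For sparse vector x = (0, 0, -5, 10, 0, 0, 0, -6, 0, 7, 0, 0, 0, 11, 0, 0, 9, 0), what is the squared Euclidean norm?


Non-zero entries: [(2, -5), (3, 10), (7, -6), (9, 7), (13, 11), (16, 9)]
Squares: [25, 100, 36, 49, 121, 81]
||x||_2^2 = sum = 412.

412


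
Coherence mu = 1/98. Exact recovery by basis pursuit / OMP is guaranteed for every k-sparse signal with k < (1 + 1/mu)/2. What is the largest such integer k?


1/mu = 98.
1 + 1/mu = 99.
(1 + 1/mu)/2 = 49.5 is not an integer, so k_max = floor(49.5) = 49.

49


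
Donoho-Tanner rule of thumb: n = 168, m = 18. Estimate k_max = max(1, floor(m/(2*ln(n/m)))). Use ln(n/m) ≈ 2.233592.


n/m = 168/18 = 28/3.
ln(n/m) ≈ 2.233592.
2*ln(n/m) ≈ 4.467184.
m/(2*ln(n/m)) ≈ 18/4.467184 ≈ 4.0294.
floor = 4.
k_max = max(1, 4) = 4.

4


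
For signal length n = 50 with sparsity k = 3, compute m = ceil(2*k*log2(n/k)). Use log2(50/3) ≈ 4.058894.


log2(n/k) = log2(50/3) ≈ 4.058894.
2*k*log2(n/k) ≈ 2*3*4.058894 = 24.353364.
m = ceil(24.353364) = 25.

25


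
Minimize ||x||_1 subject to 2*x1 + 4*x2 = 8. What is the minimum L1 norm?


Axis intercepts:
  x1 = 4, x2 = 0: L1 = 4
  x1 = 0, x2 = 2: L1 = 2
x* = (0, 2)
||x*||_1 = 2.

2


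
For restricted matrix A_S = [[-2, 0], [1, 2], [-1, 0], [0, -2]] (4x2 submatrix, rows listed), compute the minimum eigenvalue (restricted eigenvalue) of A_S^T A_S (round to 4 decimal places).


A_S^T A_S = [[6, 2], [2, 8]].
trace = 14.
det = 44.
disc = trace^2 - 4*det = 196 - 4*44 = 20.
sqrt(20) ≈ 4.472136.
lam_min = (14 - sqrt(20))/2 ≈ (14 - 4.472136)/2 = 4.763932 ≈ 4.7639.

4.7639


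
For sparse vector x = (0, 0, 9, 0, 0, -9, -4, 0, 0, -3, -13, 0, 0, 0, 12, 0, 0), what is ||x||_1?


Non-zero entries: [(2, 9), (5, -9), (6, -4), (9, -3), (10, -13), (14, 12)]
Absolute values: [9, 9, 4, 3, 13, 12]
||x||_1 = sum = 50.

50


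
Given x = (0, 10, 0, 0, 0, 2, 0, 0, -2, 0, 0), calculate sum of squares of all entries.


Non-zero entries: [(1, 10), (5, 2), (8, -2)]
Squares: [100, 4, 4]
||x||_2^2 = sum = 108.

108


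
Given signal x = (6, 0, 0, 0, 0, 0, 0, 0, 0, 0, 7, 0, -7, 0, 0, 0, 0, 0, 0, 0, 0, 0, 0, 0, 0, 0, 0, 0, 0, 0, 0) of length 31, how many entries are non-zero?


Non-zero positions: [0, 10, 12].
Sparsity = 3.

3


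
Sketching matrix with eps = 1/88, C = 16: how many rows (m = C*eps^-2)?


1/eps = 88.
(1/eps)^2 = 7744.
m = 16*7744 = 123904.

123904


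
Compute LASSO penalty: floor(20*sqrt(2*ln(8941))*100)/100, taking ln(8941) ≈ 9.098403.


ln(8941) ≈ 9.098403.
2*ln(n) ≈ 18.196806.
sqrt(2*ln(n)) ≈ sqrt(18.196806) ≈ 4.265771.
lambda ≈ 20*4.265771 = 85.31542.
floor(lambda*100)/100 = 85.31.

85.31


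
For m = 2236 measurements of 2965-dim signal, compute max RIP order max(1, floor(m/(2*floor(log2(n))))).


floor(log2(2965)) = 11.
2*11 = 22.
m/(2*floor(log2(n))) = 2236/22 ≈ 101.6364.
floor = 101.
k = max(1, 101) = 101.

101


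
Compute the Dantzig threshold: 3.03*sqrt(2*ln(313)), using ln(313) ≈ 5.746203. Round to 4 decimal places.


ln(313) ≈ 5.746203.
2*ln(n) ≈ 11.492406.
sqrt(2*ln(n)) ≈ sqrt(11.492406) ≈ 3.390045.
threshold ≈ 3.03*3.390045 = 10.27183635 ≈ 10.2718.

10.2718


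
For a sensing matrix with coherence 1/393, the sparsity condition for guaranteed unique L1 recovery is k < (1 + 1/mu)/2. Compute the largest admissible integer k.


1/mu = 393.
1 + 1/mu = 394.
(1 + 1/mu)/2 = 197 is an integer and the inequality is strict, so k_max = 197 - 1 = 196.

196


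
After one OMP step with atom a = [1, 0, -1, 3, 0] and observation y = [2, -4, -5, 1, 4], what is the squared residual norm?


a^T a = 11.
a^T y = 10.
coeff = 10/11 = 10/11.
||r||^2 = 582/11.

582/11


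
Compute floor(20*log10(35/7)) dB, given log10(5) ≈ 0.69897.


||x||/||e|| = 35/7 = 5.
log10(5) ≈ 0.69897.
20*log10(||x||/||e||) ≈ 20*0.69897 = 13.9794.
floor(13.9794) = 13.

13


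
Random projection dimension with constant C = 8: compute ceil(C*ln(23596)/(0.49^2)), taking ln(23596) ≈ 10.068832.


ln(23596) ≈ 10.068832.
eps^2 = 0.49^2 = 0.2401.
C*ln(N)/eps^2 ≈ 8*10.068832/0.2401 ≈ 335.4879.
m = ceil(335.4879) = 336.

336


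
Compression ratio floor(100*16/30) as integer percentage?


100*m/n = 100*16/30 ≈ 53.3333.
floor = 53.

53


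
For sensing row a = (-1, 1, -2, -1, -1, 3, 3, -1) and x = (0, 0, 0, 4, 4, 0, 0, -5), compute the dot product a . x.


Non-zero terms: ['-1*4', '-1*4', '-1*-5']
Products: [-4, -4, 5]
y = sum = -3.

-3


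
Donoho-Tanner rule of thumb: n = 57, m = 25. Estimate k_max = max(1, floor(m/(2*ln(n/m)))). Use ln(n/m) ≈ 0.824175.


n/m = 57/25.
ln(n/m) ≈ 0.824175.
2*ln(n/m) ≈ 1.64835.
m/(2*ln(n/m)) ≈ 25/1.64835 ≈ 15.1667.
floor = 15.
k_max = max(1, 15) = 15.

15


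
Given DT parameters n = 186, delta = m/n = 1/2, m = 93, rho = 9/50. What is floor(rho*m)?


m = 1/2*186 = 93.
rho = 9/50.
rho*m = 9/50*93 = 16.74.
k = floor(16.74) = 16.

16


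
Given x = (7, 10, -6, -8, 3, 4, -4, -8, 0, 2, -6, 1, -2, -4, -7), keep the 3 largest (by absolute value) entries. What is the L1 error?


Sorted |x_i| descending: [10, 8, 8, 7, 7, 6, 6, 4, 4, 4, 3, 2, 2, 1, 0]
Keep top 3: [10, 8, 8]
Tail entries: [7, 7, 6, 6, 4, 4, 4, 3, 2, 2, 1, 0]
L1 error = sum of tail = 46.

46


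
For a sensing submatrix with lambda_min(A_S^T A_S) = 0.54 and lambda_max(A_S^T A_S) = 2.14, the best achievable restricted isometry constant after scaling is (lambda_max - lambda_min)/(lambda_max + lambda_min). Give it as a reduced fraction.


lambda_max - lambda_min = 2.14 - 0.54 = 1.60.
lambda_max + lambda_min = 2.14 + 0.54 = 2.68.
delta = 1.60/2.68 = 160/268 = 40/67.

40/67


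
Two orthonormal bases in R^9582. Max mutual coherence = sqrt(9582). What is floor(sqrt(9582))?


97^2 = 9409 <= 9582 < 9604 = 98^2, so 97 <= sqrt(9582) < 98.
floor(sqrt(9582)) = 97.

97


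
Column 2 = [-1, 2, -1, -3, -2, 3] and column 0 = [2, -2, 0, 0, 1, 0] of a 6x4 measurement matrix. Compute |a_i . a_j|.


Inner product: -1*2 + 2*-2 + -1*0 + -3*0 + -2*1 + 3*0
Products: [-2, -4, 0, 0, -2, 0]
Sum = -8.
|dot| = 8.

8


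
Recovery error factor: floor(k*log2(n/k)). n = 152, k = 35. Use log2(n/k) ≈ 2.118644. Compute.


log2(n/k) = log2(152/35) ≈ 2.118644.
k*log2(n/k) ≈ 35*2.118644 = 74.15254.
floor(74.15254) = 74.

74


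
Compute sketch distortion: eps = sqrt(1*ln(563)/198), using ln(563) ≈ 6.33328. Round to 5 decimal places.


ln(563) ≈ 6.33328.
1*ln(N)/m ≈ 1*6.33328/198 ≈ 0.03198626.
eps = sqrt(0.03198626) ≈ 0.178847 ≈ 0.17885.

0.17885


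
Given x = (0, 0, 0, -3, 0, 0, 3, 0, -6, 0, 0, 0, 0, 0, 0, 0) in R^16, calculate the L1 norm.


Non-zero entries: [(3, -3), (6, 3), (8, -6)]
Absolute values: [3, 3, 6]
||x||_1 = sum = 12.

12


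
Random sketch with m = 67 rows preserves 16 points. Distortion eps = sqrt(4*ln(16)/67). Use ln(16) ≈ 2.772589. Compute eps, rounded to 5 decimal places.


ln(16) ≈ 2.772589.
4*ln(N)/m ≈ 4*2.772589/67 ≈ 0.1655277.
eps = sqrt(0.1655277) ≈ 0.406851 ≈ 0.40685.

0.40685


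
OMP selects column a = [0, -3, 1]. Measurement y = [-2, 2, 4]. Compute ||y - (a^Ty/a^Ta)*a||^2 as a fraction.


a^T a = 10.
a^T y = -2.
coeff = -2/10 = -1/5.
||r||^2 = 118/5.

118/5


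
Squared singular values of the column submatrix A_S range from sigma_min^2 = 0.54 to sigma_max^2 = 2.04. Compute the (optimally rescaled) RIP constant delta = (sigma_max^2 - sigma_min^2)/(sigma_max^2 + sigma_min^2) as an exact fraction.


lambda_max - lambda_min = 2.04 - 0.54 = 1.50.
lambda_max + lambda_min = 2.04 + 0.54 = 2.58.
delta = 1.50/2.58 = 150/258 = 25/43.

25/43


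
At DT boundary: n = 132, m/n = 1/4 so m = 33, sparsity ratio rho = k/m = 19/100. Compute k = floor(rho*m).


m = 1/4*132 = 33.
rho = 19/100.
rho*m = 19/100*33 = 6.27.
k = floor(6.27) = 6.

6


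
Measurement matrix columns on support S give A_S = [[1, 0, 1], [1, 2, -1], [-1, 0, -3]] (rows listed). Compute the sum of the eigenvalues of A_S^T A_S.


Sum of eigenvalues of A_S^T A_S = trace(A_S^T A_S) = sum of squared column norms of A_S.
A_S^T A_S diagonal: [3, 4, 11].
trace = 3 + 4 + 11 = 18.

18


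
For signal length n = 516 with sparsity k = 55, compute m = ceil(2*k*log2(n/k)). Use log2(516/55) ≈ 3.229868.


log2(n/k) = log2(516/55) ≈ 3.229868.
2*k*log2(n/k) ≈ 2*55*3.229868 = 355.28548.
m = ceil(355.28548) = 356.

356


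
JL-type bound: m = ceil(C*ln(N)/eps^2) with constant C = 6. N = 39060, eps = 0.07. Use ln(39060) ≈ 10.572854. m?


ln(39060) ≈ 10.572854.
eps^2 = 0.07^2 = 0.0049.
C*ln(N)/eps^2 ≈ 6*10.572854/0.0049 ≈ 12946.3518.
m = ceil(12946.3518) = 12947.

12947


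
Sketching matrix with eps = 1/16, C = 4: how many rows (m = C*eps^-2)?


1/eps = 16.
(1/eps)^2 = 256.
m = 4*256 = 1024.

1024


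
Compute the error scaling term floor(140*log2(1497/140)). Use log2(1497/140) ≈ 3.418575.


log2(n/k) = log2(1497/140) ≈ 3.418575.
k*log2(n/k) ≈ 140*3.418575 = 478.6005.
floor(478.6005) = 478.

478


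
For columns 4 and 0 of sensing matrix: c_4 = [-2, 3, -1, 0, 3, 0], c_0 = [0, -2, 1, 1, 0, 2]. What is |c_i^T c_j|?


Inner product: -2*0 + 3*-2 + -1*1 + 0*1 + 3*0 + 0*2
Products: [0, -6, -1, 0, 0, 0]
Sum = -7.
|dot| = 7.

7


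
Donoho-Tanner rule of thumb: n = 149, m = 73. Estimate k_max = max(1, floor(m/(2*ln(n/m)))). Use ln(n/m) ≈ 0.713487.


n/m = 149/73.
ln(n/m) ≈ 0.713487.
2*ln(n/m) ≈ 1.426974.
m/(2*ln(n/m)) ≈ 73/1.426974 ≈ 51.1572.
floor = 51.
k_max = max(1, 51) = 51.

51


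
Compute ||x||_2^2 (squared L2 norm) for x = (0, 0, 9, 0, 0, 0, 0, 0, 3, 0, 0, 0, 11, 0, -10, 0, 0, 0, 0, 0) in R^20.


Non-zero entries: [(2, 9), (8, 3), (12, 11), (14, -10)]
Squares: [81, 9, 121, 100]
||x||_2^2 = sum = 311.

311


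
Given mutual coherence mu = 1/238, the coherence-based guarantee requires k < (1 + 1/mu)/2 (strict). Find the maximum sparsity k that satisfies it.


1/mu = 238.
1 + 1/mu = 239.
(1 + 1/mu)/2 = 119.5 is not an integer, so k_max = floor(119.5) = 119.

119


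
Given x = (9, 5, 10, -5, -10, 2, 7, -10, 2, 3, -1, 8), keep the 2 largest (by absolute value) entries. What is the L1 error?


Sorted |x_i| descending: [10, 10, 10, 9, 8, 7, 5, 5, 3, 2, 2, 1]
Keep top 2: [10, 10]
Tail entries: [10, 9, 8, 7, 5, 5, 3, 2, 2, 1]
L1 error = sum of tail = 52.

52


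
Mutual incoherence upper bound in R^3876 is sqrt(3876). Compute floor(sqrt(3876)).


62^2 = 3844 <= 3876 < 3969 = 63^2, so 62 <= sqrt(3876) < 63.
floor(sqrt(3876)) = 62.

62


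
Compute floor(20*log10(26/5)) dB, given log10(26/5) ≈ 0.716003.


||x||/||e|| = 26/5.
log10(26/5) ≈ 0.716003.
20*log10(||x||/||e||) ≈ 20*0.716003 = 14.32006.
floor(14.32006) = 14.

14


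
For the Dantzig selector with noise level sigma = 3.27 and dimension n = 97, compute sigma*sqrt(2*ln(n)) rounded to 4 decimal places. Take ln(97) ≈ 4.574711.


ln(97) ≈ 4.574711.
2*ln(n) ≈ 9.149422.
sqrt(2*ln(n)) ≈ sqrt(9.149422) ≈ 3.024801.
threshold ≈ 3.27*3.024801 = 9.89109927 ≈ 9.8911.

9.8911


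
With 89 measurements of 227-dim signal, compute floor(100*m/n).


100*m/n = 100*89/227 ≈ 39.207.
floor = 39.

39


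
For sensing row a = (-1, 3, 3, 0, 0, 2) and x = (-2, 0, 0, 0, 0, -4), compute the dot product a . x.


Non-zero terms: ['-1*-2', '2*-4']
Products: [2, -8]
y = sum = -6.

-6


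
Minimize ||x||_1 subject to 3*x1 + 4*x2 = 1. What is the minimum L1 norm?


Axis intercepts:
  x1 = 1/3, x2 = 0: L1 = 1/3
  x1 = 0, x2 = 1/4: L1 = 1/4
x* = (0, 1/4)
||x*||_1 = 1/4.

1/4


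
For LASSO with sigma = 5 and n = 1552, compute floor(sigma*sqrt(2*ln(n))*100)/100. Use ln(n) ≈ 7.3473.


ln(1552) ≈ 7.3473.
2*ln(n) ≈ 14.6946.
sqrt(2*ln(n)) ≈ sqrt(14.6946) ≈ 3.833354.
lambda ≈ 5*3.833354 = 19.16677.
floor(lambda*100)/100 = 19.16.

19.16


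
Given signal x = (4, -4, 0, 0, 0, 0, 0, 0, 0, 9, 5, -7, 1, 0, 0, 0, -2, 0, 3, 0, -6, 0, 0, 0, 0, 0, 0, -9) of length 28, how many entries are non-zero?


Non-zero positions: [0, 1, 9, 10, 11, 12, 16, 18, 20, 27].
Sparsity = 10.

10


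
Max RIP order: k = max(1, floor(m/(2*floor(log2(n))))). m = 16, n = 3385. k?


floor(log2(3385)) = 11.
2*11 = 22.
m/(2*floor(log2(n))) = 16/22 ≈ 0.7273.
floor = 0.
k = max(1, 0) = 1.

1


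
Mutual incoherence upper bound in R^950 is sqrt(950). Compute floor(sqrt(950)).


30^2 = 900 <= 950 < 961 = 31^2, so 30 <= sqrt(950) < 31.
floor(sqrt(950)) = 30.

30


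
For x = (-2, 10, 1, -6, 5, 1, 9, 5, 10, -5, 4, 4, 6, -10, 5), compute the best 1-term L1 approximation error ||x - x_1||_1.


Sorted |x_i| descending: [10, 10, 10, 9, 6, 6, 5, 5, 5, 5, 4, 4, 2, 1, 1]
Keep top 1: [10]
Tail entries: [10, 10, 9, 6, 6, 5, 5, 5, 5, 4, 4, 2, 1, 1]
L1 error = sum of tail = 73.

73


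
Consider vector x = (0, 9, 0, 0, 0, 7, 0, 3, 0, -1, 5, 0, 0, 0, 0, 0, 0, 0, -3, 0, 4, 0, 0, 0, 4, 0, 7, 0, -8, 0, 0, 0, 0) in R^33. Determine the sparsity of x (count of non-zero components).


Non-zero positions: [1, 5, 7, 9, 10, 18, 20, 24, 26, 28].
Sparsity = 10.

10


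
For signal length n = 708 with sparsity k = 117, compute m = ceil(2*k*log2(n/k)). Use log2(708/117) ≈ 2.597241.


log2(n/k) = log2(708/117) ≈ 2.597241.
2*k*log2(n/k) ≈ 2*117*2.597241 = 607.754394.
m = ceil(607.754394) = 608.

608


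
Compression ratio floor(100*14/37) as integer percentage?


100*m/n = 100*14/37 ≈ 37.8378.
floor = 37.

37


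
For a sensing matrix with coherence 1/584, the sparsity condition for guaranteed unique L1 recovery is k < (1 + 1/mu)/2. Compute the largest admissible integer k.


1/mu = 584.
1 + 1/mu = 585.
(1 + 1/mu)/2 = 292.5 is not an integer, so k_max = floor(292.5) = 292.

292


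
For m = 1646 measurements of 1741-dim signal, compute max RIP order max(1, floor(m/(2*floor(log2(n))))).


floor(log2(1741)) = 10.
2*10 = 20.
m/(2*floor(log2(n))) = 1646/20 ≈ 82.3.
floor = 82.
k = max(1, 82) = 82.

82


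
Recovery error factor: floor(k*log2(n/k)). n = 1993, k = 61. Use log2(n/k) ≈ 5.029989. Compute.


log2(n/k) = log2(1993/61) ≈ 5.029989.
k*log2(n/k) ≈ 61*5.029989 = 306.829329.
floor(306.829329) = 306.

306


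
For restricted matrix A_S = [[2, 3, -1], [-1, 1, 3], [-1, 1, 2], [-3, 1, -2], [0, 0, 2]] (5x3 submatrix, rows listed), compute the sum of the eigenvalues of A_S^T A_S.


Sum of eigenvalues of A_S^T A_S = trace(A_S^T A_S) = sum of squared column norms of A_S.
A_S^T A_S diagonal: [15, 12, 22].
trace = 15 + 12 + 22 = 49.

49


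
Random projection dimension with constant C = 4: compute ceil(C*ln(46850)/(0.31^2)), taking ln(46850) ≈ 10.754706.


ln(46850) ≈ 10.754706.
eps^2 = 0.31^2 = 0.0961.
C*ln(N)/eps^2 ≈ 4*10.754706/0.0961 ≈ 447.6465.
m = ceil(447.6465) = 448.

448


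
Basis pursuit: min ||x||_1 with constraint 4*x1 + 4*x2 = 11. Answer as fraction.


Axis intercepts:
  x1 = 11/4, x2 = 0: L1 = 11/4
  x1 = 0, x2 = 11/4: L1 = 11/4
x* = (11/4, 0)
||x*||_1 = 11/4.

11/4


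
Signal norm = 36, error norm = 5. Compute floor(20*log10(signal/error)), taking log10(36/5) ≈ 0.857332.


||x||/||e|| = 36/5.
log10(36/5) ≈ 0.857332.
20*log10(||x||/||e||) ≈ 20*0.857332 = 17.14664.
floor(17.14664) = 17.

17


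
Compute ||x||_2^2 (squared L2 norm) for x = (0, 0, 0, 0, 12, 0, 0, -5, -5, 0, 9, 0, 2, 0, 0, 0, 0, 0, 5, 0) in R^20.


Non-zero entries: [(4, 12), (7, -5), (8, -5), (10, 9), (12, 2), (18, 5)]
Squares: [144, 25, 25, 81, 4, 25]
||x||_2^2 = sum = 304.

304


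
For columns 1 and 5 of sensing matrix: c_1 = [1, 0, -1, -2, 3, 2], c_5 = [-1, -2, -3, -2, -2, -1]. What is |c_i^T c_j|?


Inner product: 1*-1 + 0*-2 + -1*-3 + -2*-2 + 3*-2 + 2*-1
Products: [-1, 0, 3, 4, -6, -2]
Sum = -2.
|dot| = 2.

2


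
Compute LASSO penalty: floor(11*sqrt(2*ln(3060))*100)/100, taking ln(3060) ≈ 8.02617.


ln(3060) ≈ 8.02617.
2*ln(n) ≈ 16.05234.
sqrt(2*ln(n)) ≈ sqrt(16.05234) ≈ 4.006537.
lambda ≈ 11*4.006537 = 44.071907.
floor(lambda*100)/100 = 44.07.

44.07


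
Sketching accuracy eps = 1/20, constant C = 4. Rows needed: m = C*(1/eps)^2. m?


1/eps = 20.
(1/eps)^2 = 400.
m = 4*400 = 1600.

1600
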